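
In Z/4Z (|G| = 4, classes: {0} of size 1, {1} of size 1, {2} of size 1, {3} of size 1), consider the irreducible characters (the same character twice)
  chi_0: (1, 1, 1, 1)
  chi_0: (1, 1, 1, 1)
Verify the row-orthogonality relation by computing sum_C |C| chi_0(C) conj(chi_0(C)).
Sum = 4 = |G| = 4; so <chi_0, chi_0> = 1 (norm-1 confirms irreducibility).

Compute term by term over conjugacy classes (|C| * chi_0(C) * conj(chi_0(C))):
  1*(1)*conj(1) + 1*(1)*conj(1) + 1*(1)*conj(1) + 1*(1)*conj(1)
  = (1) + (1) + (1) + (1)
  = 4.
(Exp terms are combined using exp(i*s)*conj(exp(i*t)) = exp(i*(s-t)), and sums of them are collapsed using the identity that for every m > 1 the m distinct m-th roots of unity sum to 0, e.g. 1 + exp(2*I*pi/3) + exp(-2*I*pi/3) = 0.)
Dividing by |G| = 4 gives 4/4 = 1, matching the row-orthogonality relation <chi_0, chi_0> = [chi_0 = chi_0].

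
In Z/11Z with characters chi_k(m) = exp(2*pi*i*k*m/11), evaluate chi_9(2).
chi_9(2) = zeta_11^18 = exp(-8*I*pi/11)

Derivation: chi_9(2) = zeta_11^(9*2) = zeta_11^18. Since zeta_11^11 = 1, this equals zeta_11^7 = exp(2*pi*i*7/11) = exp(-8*I*pi/11).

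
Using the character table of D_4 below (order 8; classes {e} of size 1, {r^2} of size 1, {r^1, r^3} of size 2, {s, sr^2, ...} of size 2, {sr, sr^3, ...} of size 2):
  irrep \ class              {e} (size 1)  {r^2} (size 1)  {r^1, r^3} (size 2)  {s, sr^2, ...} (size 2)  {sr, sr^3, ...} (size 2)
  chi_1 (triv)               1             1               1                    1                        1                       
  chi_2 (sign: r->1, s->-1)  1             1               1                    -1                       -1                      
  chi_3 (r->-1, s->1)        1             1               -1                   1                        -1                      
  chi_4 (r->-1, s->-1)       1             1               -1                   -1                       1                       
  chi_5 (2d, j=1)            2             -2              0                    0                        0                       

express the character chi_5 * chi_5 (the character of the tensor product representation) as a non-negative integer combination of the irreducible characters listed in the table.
chi_5 tensor chi_5 = chi_1 + chi_2 + chi_3 + chi_4 (all other irreducibles have multiplicity 0).

Why: The character of a tensor product is the pointwise product (chi_5 * chi_5)(C) = chi_5(C) * chi_5(C):
  {e}: (2)*(2), {r^2}: (-2)*(-2), {r^1, r^3}: (0)*(0), {s, sr^2, ...}: (0)*(0), {sr, sr^3, ...}: (0)*(0)
so (chi_5 * chi_5) takes values
  {e} -> 4, {r^2} -> 4, {r^1, r^3} -> 0, {s, sr^2, ...} -> 0, {sr, sr^3, ...} -> 0.
Now take the inner product of this character with each irreducible chi from the table, <chi_5*chi_5, chi> = (1/8) sum_C |C| (chi_5*chi_5)(C) conj(chi(C)):
  <chi_5*chi_5, chi_1> = (1/8)[1*(4)*conj(1) + 1*(4)*conj(1) + 2*(0)*conj(1) + 2*(0)*conj(1) + 2*(0)*conj(1)]
      = (1/8)[(4) + (4) + (0) + (0) + (0)] = 8/8 = 1
  <chi_5*chi_5, chi_2> = (1/8)[1*(4)*conj(1) + 1*(4)*conj(1) + 2*(0)*conj(1) + 2*(0)*conj(-1) + 2*(0)*conj(-1)]
      = (1/8)[(4) + (4) + (0) + (0) + (0)] = 8/8 = 1
  <chi_5*chi_5, chi_3> = (1/8)[1*(4)*conj(1) + 1*(4)*conj(1) + 2*(0)*conj(-1) + 2*(0)*conj(1) + 2*(0)*conj(-1)]
      = (1/8)[(4) + (4) + (0) + (0) + (0)] = 8/8 = 1
  <chi_5*chi_5, chi_4> = (1/8)[1*(4)*conj(1) + 1*(4)*conj(1) + 2*(0)*conj(-1) + 2*(0)*conj(-1) + 2*(0)*conj(1)]
      = (1/8)[(4) + (4) + (0) + (0) + (0)] = 8/8 = 1
  <chi_5*chi_5, chi_5> = (1/8)[1*(4)*conj(2) + 1*(4)*conj(-2) + 2*(0)*conj(0) + 2*(0)*conj(0) + 2*(0)*conj(0)]
      = (1/8)[(8) + (-8) + (0) + (0) + (0)] = 0/8 = 0
Hence the multiplicities are chi_1: 1, chi_2: 1, chi_3: 1, chi_4: 1. Dimension check: dim(chi_5)*dim(chi_5) = 2*2 = 4 and sum (mult * dim) = 1*1 + 1*1 + 1*1 + 1*1 = 4.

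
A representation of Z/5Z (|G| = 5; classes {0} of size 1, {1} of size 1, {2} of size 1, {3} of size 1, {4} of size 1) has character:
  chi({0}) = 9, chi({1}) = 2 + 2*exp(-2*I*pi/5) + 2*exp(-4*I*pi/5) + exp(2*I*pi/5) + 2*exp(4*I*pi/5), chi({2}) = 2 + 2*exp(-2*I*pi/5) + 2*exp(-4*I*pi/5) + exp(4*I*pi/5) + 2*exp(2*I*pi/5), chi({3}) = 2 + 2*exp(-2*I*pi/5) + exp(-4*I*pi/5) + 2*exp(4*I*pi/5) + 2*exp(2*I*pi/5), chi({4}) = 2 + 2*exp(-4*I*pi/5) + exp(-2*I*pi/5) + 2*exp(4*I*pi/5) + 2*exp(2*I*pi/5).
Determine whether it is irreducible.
Not irreducible (reducible): <chi, chi> = 17 > 1.

<chi, chi> = (1/|G|) sum_C |C| * |chi(C)|^2 = (1/5)[1*|9|^2 + 1*|2 + 2*exp(-2*I*pi/5) + 2*exp(-4*I*pi/5) + exp(2*I*pi/5) + 2*exp(4*I*pi/5)|^2 + 1*|2 + 2*exp(-2*I*pi/5) + 2*exp(-4*I*pi/5) + exp(4*I*pi/5) + 2*exp(2*I*pi/5)|^2 + 1*|2 + 2*exp(-2*I*pi/5) + exp(-4*I*pi/5) + 2*exp(4*I*pi/5) + 2*exp(2*I*pi/5)|^2 + 1*|2 + 2*exp(-4*I*pi/5) + exp(-2*I*pi/5) + 2*exp(4*I*pi/5) + 2*exp(2*I*pi/5)|^2]
  = (1/5)[(81) + (1) + (1) + (1) + (1)] = 85/5 = 17.
(Exp terms are combined using exp(i*s)*conj(exp(i*t)) = exp(i*(s-t)), and sums of them are collapsed using the identity that for every m > 1 the m distinct m-th roots of unity sum to 0, e.g. 1 + exp(2*I*pi/3) + exp(-2*I*pi/3) = 0.)
A character is irreducible iff <chi, chi> = 1, so this representation is reducible.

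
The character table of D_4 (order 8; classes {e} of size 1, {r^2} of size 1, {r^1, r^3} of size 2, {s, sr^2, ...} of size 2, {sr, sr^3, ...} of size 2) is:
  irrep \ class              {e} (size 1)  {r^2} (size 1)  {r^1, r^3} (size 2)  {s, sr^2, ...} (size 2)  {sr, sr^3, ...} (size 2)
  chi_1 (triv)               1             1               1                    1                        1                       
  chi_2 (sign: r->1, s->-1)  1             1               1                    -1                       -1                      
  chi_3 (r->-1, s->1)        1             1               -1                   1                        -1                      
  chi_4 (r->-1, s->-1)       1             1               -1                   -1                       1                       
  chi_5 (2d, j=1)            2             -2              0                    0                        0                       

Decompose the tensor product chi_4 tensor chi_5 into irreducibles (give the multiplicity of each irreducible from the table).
chi_4 tensor chi_5 = chi_5 (all other irreducibles have multiplicity 0).

Working: The character of a tensor product is the pointwise product (chi_4 * chi_5)(C) = chi_4(C) * chi_5(C):
  {e}: (1)*(2), {r^2}: (1)*(-2), {r^1, r^3}: (-1)*(0), {s, sr^2, ...}: (-1)*(0), {sr, sr^3, ...}: (1)*(0)
so (chi_4 * chi_5) takes values
  {e} -> 2, {r^2} -> -2, {r^1, r^3} -> 0, {s, sr^2, ...} -> 0, {sr, sr^3, ...} -> 0.
Now take the inner product of this character with each irreducible chi from the table, <chi_4*chi_5, chi> = (1/8) sum_C |C| (chi_4*chi_5)(C) conj(chi(C)):
  <chi_4*chi_5, chi_1> = (1/8)[1*(2)*conj(1) + 1*(-2)*conj(1) + 2*(0)*conj(1) + 2*(0)*conj(1) + 2*(0)*conj(1)]
      = (1/8)[(2) + (-2) + (0) + (0) + (0)] = 0/8 = 0
  <chi_4*chi_5, chi_2> = (1/8)[1*(2)*conj(1) + 1*(-2)*conj(1) + 2*(0)*conj(1) + 2*(0)*conj(-1) + 2*(0)*conj(-1)]
      = (1/8)[(2) + (-2) + (0) + (0) + (0)] = 0/8 = 0
  <chi_4*chi_5, chi_3> = (1/8)[1*(2)*conj(1) + 1*(-2)*conj(1) + 2*(0)*conj(-1) + 2*(0)*conj(1) + 2*(0)*conj(-1)]
      = (1/8)[(2) + (-2) + (0) + (0) + (0)] = 0/8 = 0
  <chi_4*chi_5, chi_4> = (1/8)[1*(2)*conj(1) + 1*(-2)*conj(1) + 2*(0)*conj(-1) + 2*(0)*conj(-1) + 2*(0)*conj(1)]
      = (1/8)[(2) + (-2) + (0) + (0) + (0)] = 0/8 = 0
  <chi_4*chi_5, chi_5> = (1/8)[1*(2)*conj(2) + 1*(-2)*conj(-2) + 2*(0)*conj(0) + 2*(0)*conj(0) + 2*(0)*conj(0)]
      = (1/8)[(4) + (4) + (0) + (0) + (0)] = 8/8 = 1
Hence the multiplicities are chi_5: 1. Dimension check: dim(chi_4)*dim(chi_5) = 1*2 = 2 and sum (mult * dim) = 1*2 = 2.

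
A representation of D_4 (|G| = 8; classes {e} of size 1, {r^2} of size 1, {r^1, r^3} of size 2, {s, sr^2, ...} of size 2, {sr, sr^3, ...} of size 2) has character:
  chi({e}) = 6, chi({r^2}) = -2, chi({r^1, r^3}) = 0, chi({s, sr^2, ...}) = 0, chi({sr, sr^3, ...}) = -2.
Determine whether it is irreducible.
Not irreducible (reducible): <chi, chi> = 6 > 1.

Explanation: <chi, chi> = (1/|G|) sum_C |C| * |chi(C)|^2 = (1/8)[1*|6|^2 + 1*|-2|^2 + 2*|0|^2 + 2*|0|^2 + 2*|-2|^2]
  = (1/8)[(36) + (4) + (0) + (0) + (8)] = 48/8 = 6.
A character is irreducible iff <chi, chi> = 1, so this representation is reducible.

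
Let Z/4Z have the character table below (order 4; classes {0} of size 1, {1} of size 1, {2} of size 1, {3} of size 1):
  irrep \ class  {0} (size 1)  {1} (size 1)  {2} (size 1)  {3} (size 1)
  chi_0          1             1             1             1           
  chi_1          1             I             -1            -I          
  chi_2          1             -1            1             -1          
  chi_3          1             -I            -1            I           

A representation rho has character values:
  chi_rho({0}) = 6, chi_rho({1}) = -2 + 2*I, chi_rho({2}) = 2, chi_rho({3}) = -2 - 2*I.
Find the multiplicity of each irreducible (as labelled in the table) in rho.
Multiplicities: chi_0: 1, chi_1: 2, chi_2: 3, chi_3: 0.

Details: Use <chi_rho, chi> = (1/|G|) sum_C |C| * chi_rho(C) * conj(chi(C)) with |G| = 4 for each irreducible chi in the table:
  <chi_rho, chi_0> = (1/4)[1*(6)*conj(1) + 1*(-2 + 2*I)*conj(1) + 1*(2)*conj(1) + 1*(-2 - 2*I)*conj(1)]
      = (1/4)[(6) + (-2 + 2*I) + (2) + (-2 - 2*I)] = 4/4 = 1
  <chi_rho, chi_1> = (1/4)[1*(6)*conj(1) + 1*(-2 + 2*I)*conj(I) + 1*(2)*conj(-1) + 1*(-2 - 2*I)*conj(-I)]
      = (1/4)[(6) + (2 + 2*I) + (-2) + (2 - 2*I)] = 8/4 = 2
  <chi_rho, chi_2> = (1/4)[1*(6)*conj(1) + 1*(-2 + 2*I)*conj(-1) + 1*(2)*conj(1) + 1*(-2 - 2*I)*conj(-1)]
      = (1/4)[(6) + (2 - 2*I) + (2) + (2 + 2*I)] = 12/4 = 3
  <chi_rho, chi_3> = (1/4)[1*(6)*conj(1) + 1*(-2 + 2*I)*conj(-I) + 1*(2)*conj(-1) + 1*(-2 - 2*I)*conj(I)]
      = (1/4)[(6) + (-2 - 2*I) + (-2) + (-2 + 2*I)] = 0/4 = 0
(Exp terms are combined using exp(i*s)*conj(exp(i*t)) = exp(i*(s-t)), and sums of them are collapsed using the identity that for every m > 1 the m distinct m-th roots of unity sum to 0, e.g. 1 + exp(2*I*pi/3) + exp(-2*I*pi/3) = 0.)
Dimension check: dim(rho) = sum (mult * dim) = 1*1 + 2*1 + 3*1 + 0*1 = 6 = chi_rho(e) = 6.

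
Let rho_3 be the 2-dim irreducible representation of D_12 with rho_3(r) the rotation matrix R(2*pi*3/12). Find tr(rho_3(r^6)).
chi_{rho_3}(r^6) = 2*cos(2*pi*3*6/12) = -2

Working: rho_3(r^6) is rotation by angle 2*pi*3*6/12, whose trace is 2*cos(2*pi*3*6/12) = -2.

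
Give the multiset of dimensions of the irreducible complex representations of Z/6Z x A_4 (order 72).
Dimensions: 1, 1, 1, 1, 1, 1, 1, 1, 1, 1, 1, 1, 1, 1, 1, 1, 1, 1, 3, 3, 3, 3, 3, 3

Derivation: There are 24 irreducibles (= number of conjugacy classes). Their dimensions d_i satisfy sum d_i^2 = |G| = 72: 1 + 1 + 1 + 1 + 1 + 1 + 1 + 1 + 1 + 1 + 1 + 1 + 1 + 1 + 1 + 1 + 1 + 1 + 9 + 9 + 9 + 9 + 9 + 9 = 72. (For the product with Z/6Z: each of the 6 1-dim characters of Z/6Z tensors with each irrep of A_4, giving 6 copies of each A_4-dimension.)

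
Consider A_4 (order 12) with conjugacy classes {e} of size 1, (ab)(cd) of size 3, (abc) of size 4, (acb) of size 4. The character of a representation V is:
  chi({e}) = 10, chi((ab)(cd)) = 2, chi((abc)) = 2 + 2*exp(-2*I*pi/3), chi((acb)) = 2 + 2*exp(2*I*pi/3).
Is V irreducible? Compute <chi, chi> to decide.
Not irreducible (reducible): <chi, chi> = 12 > 1.

Argument: <chi, chi> = (1/|G|) sum_C |C| * |chi(C)|^2 = (1/12)[1*|10|^2 + 3*|2|^2 + 4*|2 + 2*exp(-2*I*pi/3)|^2 + 4*|2 + 2*exp(2*I*pi/3)|^2]
  = (1/12)[(100) + (12) + (16) + (16)] = 144/12 = 12.
(Exp terms are combined using exp(i*s)*conj(exp(i*t)) = exp(i*(s-t)), and sums of them are collapsed using the identity that for every m > 1 the m distinct m-th roots of unity sum to 0, e.g. 1 + exp(2*I*pi/3) + exp(-2*I*pi/3) = 0.)
A character is irreducible iff <chi, chi> = 1, so this representation is reducible.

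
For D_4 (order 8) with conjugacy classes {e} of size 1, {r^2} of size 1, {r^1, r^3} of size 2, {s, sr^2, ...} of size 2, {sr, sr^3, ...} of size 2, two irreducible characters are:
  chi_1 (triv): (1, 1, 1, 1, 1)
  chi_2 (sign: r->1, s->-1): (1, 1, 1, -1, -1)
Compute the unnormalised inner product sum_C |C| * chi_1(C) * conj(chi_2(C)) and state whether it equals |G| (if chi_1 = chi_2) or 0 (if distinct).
Sum = 0; so <chi_1, chi_2> = 0 (distinct irreducibles are orthogonal).

Reasoning: Compute term by term over conjugacy classes (|C| * chi_1(C) * conj(chi_2(C))):
  1*(1)*conj(1) + 1*(1)*conj(1) + 2*(1)*conj(1) + 2*(1)*conj(-1) + 2*(1)*conj(-1)
  = (1) + (1) + (2) + (-2) + (-2)
  = 0.
Dividing by |G| = 8 gives 0/8 = 0, matching the row-orthogonality relation <chi_1, chi_2> = [chi_1 = chi_2].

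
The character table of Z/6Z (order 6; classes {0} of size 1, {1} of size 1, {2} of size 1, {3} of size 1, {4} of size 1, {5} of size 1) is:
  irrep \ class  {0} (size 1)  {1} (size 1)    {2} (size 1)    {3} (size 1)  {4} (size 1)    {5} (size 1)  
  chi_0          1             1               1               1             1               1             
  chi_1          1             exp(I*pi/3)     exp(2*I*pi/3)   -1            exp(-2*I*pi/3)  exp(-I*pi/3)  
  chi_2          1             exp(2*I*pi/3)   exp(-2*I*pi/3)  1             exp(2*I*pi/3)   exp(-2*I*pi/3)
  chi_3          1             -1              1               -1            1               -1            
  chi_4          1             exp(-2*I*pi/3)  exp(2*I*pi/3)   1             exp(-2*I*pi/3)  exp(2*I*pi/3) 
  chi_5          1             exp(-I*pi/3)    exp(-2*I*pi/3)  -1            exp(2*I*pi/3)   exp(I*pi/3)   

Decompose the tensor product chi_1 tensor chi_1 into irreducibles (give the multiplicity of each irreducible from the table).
chi_1 tensor chi_1 = chi_2 (all other irreducibles have multiplicity 0).

Why: The character of a tensor product is the pointwise product (chi_1 * chi_1)(C) = chi_1(C) * chi_1(C):
  {0}: (1)*(1), {1}: (exp(I*pi/3))*(exp(I*pi/3)), {2}: (exp(2*I*pi/3))*(exp(2*I*pi/3)), {3}: (-1)*(-1), {4}: (exp(-2*I*pi/3))*(exp(-2*I*pi/3)), {5}: (exp(-I*pi/3))*(exp(-I*pi/3))
so (chi_1 * chi_1) takes values
  {0} -> 1, {1} -> exp(2*I*pi/3), {2} -> exp(-2*I*pi/3), {3} -> 1, {4} -> exp(2*I*pi/3), {5} -> exp(-2*I*pi/3).
Now take the inner product of this character with each irreducible chi from the table, <chi_1*chi_1, chi> = (1/6) sum_C |C| (chi_1*chi_1)(C) conj(chi(C)):
  <chi_1*chi_1, chi_0> = (1/6)[1*(1)*conj(1) + 1*(exp(2*I*pi/3))*conj(1) + 1*(exp(-2*I*pi/3))*conj(1) + 1*(1)*conj(1) + 1*(exp(2*I*pi/3))*conj(1) + 1*(exp(-2*I*pi/3))*conj(1)]
      = (1/6)[(1) + (exp(2*I*pi/3)) + (exp(-2*I*pi/3)) + (1) + (exp(2*I*pi/3)) + (exp(-2*I*pi/3))] = 0/6 = 0
  <chi_1*chi_1, chi_1> = (1/6)[1*(1)*conj(1) + 1*(exp(2*I*pi/3))*conj(exp(I*pi/3)) + 1*(exp(-2*I*pi/3))*conj(exp(2*I*pi/3)) + 1*(1)*conj(-1) + 1*(exp(2*I*pi/3))*conj(exp(-2*I*pi/3)) + 1*(exp(-2*I*pi/3))*conj(exp(-I*pi/3))]
      = (1/6)[(1) + (exp(I*pi/3)) + (exp(2*I*pi/3)) + (-1) + (exp(-2*I*pi/3)) + (exp(-I*pi/3))] = 0/6 = 0
  <chi_1*chi_1, chi_2> = (1/6)[1*(1)*conj(1) + 1*(exp(2*I*pi/3))*conj(exp(2*I*pi/3)) + 1*(exp(-2*I*pi/3))*conj(exp(-2*I*pi/3)) + 1*(1)*conj(1) + 1*(exp(2*I*pi/3))*conj(exp(2*I*pi/3)) + 1*(exp(-2*I*pi/3))*conj(exp(-2*I*pi/3))]
      = (1/6)[(1) + (1) + (1) + (1) + (1) + (1)] = 6/6 = 1
  <chi_1*chi_1, chi_3> = (1/6)[1*(1)*conj(1) + 1*(exp(2*I*pi/3))*conj(-1) + 1*(exp(-2*I*pi/3))*conj(1) + 1*(1)*conj(-1) + 1*(exp(2*I*pi/3))*conj(1) + 1*(exp(-2*I*pi/3))*conj(-1)]
      = (1/6)[(1) + (-exp(2*I*pi/3)) + (exp(-2*I*pi/3)) + (-1) + (exp(2*I*pi/3)) + (-exp(-2*I*pi/3))] = 0/6 = 0
  <chi_1*chi_1, chi_4> = (1/6)[1*(1)*conj(1) + 1*(exp(2*I*pi/3))*conj(exp(-2*I*pi/3)) + 1*(exp(-2*I*pi/3))*conj(exp(2*I*pi/3)) + 1*(1)*conj(1) + 1*(exp(2*I*pi/3))*conj(exp(-2*I*pi/3)) + 1*(exp(-2*I*pi/3))*conj(exp(2*I*pi/3))]
      = (1/6)[(1) + (exp(-2*I*pi/3)) + (exp(2*I*pi/3)) + (1) + (exp(-2*I*pi/3)) + (exp(2*I*pi/3))] = 0/6 = 0
  <chi_1*chi_1, chi_5> = (1/6)[1*(1)*conj(1) + 1*(exp(2*I*pi/3))*conj(exp(-I*pi/3)) + 1*(exp(-2*I*pi/3))*conj(exp(-2*I*pi/3)) + 1*(1)*conj(-1) + 1*(exp(2*I*pi/3))*conj(exp(2*I*pi/3)) + 1*(exp(-2*I*pi/3))*conj(exp(I*pi/3))]
      = (1/6)[(1) + (-1) + (1) + (-1) + (1) + (-1)] = 0/6 = 0
(Exp terms are combined using exp(i*s)*conj(exp(i*t)) = exp(i*(s-t)), and sums of them are collapsed using the identity that for every m > 1 the m distinct m-th roots of unity sum to 0, e.g. 1 + exp(2*I*pi/3) + exp(-2*I*pi/3) = 0.)
Hence the multiplicities are chi_2: 1. Dimension check: dim(chi_1)*dim(chi_1) = 1*1 = 1 and sum (mult * dim) = 1*1 = 1.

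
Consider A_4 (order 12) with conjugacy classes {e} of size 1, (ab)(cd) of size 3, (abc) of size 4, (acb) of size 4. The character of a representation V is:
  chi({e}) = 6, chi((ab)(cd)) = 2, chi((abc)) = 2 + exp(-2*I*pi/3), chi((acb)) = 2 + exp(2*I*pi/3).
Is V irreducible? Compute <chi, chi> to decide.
Not irreducible (reducible): <chi, chi> = 6 > 1.

Working: <chi, chi> = (1/|G|) sum_C |C| * |chi(C)|^2 = (1/12)[1*|6|^2 + 3*|2|^2 + 4*|2 + exp(-2*I*pi/3)|^2 + 4*|2 + exp(2*I*pi/3)|^2]
  = (1/12)[(36) + (12) + (12) + (12)] = 72/12 = 6.
(Exp terms are combined using exp(i*s)*conj(exp(i*t)) = exp(i*(s-t)), and sums of them are collapsed using the identity that for every m > 1 the m distinct m-th roots of unity sum to 0, e.g. 1 + exp(2*I*pi/3) + exp(-2*I*pi/3) = 0.)
A character is irreducible iff <chi, chi> = 1, so this representation is reducible.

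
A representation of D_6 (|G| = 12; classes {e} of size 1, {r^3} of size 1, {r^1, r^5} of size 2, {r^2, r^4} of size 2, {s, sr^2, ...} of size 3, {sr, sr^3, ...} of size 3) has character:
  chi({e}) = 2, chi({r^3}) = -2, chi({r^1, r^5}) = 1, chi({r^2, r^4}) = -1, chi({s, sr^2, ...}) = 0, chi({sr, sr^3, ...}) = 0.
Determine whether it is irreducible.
Irreducible: <chi, chi> = 1.

Working: <chi, chi> = (1/|G|) sum_C |C| * |chi(C)|^2 = (1/12)[1*|2|^2 + 1*|-2|^2 + 2*|1|^2 + 2*|-1|^2 + 3*|0|^2 + 3*|0|^2]
  = (1/12)[(4) + (4) + (2) + (2) + (0) + (0)] = 12/12 = 1.
A character is irreducible iff <chi, chi> = 1, so this representation is irreducible.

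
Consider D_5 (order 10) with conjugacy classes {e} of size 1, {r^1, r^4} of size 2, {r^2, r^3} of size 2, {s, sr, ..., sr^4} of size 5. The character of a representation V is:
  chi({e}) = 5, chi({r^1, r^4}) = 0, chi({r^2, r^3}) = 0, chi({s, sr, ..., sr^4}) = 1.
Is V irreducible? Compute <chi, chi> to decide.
Not irreducible (reducible): <chi, chi> = 3 > 1.

Working: <chi, chi> = (1/|G|) sum_C |C| * |chi(C)|^2 = (1/10)[1*|5|^2 + 2*|0|^2 + 2*|0|^2 + 5*|1|^2]
  = (1/10)[(25) + (0) + (0) + (5)] = 30/10 = 3.
A character is irreducible iff <chi, chi> = 1, so this representation is reducible.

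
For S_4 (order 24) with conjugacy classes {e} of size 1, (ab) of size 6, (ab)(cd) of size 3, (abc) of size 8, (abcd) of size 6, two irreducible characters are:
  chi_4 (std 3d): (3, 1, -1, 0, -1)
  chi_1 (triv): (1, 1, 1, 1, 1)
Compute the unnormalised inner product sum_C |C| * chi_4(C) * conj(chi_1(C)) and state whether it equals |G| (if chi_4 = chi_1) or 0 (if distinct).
Sum = 0; so <chi_4, chi_1> = 0 (distinct irreducibles are orthogonal).

Details: Compute term by term over conjugacy classes (|C| * chi_4(C) * conj(chi_1(C))):
  1*(3)*conj(1) + 6*(1)*conj(1) + 3*(-1)*conj(1) + 8*(0)*conj(1) + 6*(-1)*conj(1)
  = (3) + (6) + (-3) + (0) + (-6)
  = 0.
Dividing by |G| = 24 gives 0/24 = 0, matching the row-orthogonality relation <chi_4, chi_1> = [chi_4 = chi_1].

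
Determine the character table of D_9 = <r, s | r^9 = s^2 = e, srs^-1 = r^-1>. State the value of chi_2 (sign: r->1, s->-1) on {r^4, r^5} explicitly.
Conjugacy classes: {e} of size 1, {r^1, r^8} of size 2, {r^2, r^7} of size 2, {r^3, r^6} of size 2, {r^4, r^5} of size 2, {s, sr, ..., sr^8} of size 9.
Character table:
  irrep \ class              {e} (size 1)  {r^1, r^8} (size 2)  {r^2, r^7} (size 2)  {r^3, r^6} (size 2)  {r^4, r^5} (size 2)  {s, sr, ..., sr^8} (size 9)
  chi_1 (triv)               1             1                    1                    1                    1                    1                          
  chi_2 (sign: r->1, s->-1)  1             1                    1                    1                    1                    -1                         
  chi_3 (2d, j=1)            2             2*cos(2*pi/9)        2*cos(4*pi/9)        -1                   -2*cos(pi/9)         0                          
  chi_4 (2d, j=2)            2             2*cos(4*pi/9)        -2*cos(pi/9)         -1                   2*cos(2*pi/9)        0                          
  chi_5 (2d, j=3)            2             -1                   -1                   2                    -1                   0                          
  chi_6 (2d, j=4)            2             -2*cos(pi/9)         2*cos(2*pi/9)        -1                   2*cos(4*pi/9)        0                          

Spot check: chi_2 (sign: r->1, s->-1) on {r^4, r^5} = 1.

Argument: D_9 has order 2*9 = 18 with 6 conjugacy classes, hence 6 irreducibles. Sum of squared dims 1 + 1 + 4 + 4 + 4 + 4 = 18 = |G|. Linear characters come from the abelianisation; the 2-dimensional irreps have character r^k -> 2*cos(2*pi*j*k/9), reflections -> 0.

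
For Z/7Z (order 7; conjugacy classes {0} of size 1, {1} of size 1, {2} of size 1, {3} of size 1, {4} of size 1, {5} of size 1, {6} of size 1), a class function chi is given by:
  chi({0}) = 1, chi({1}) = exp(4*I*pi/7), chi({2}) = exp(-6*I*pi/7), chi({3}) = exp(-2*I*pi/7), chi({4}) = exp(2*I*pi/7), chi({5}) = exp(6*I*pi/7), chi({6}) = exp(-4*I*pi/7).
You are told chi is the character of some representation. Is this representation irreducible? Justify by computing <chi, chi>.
Irreducible: <chi, chi> = 1.

Proof sketch: <chi, chi> = (1/|G|) sum_C |C| * |chi(C)|^2 = (1/7)[1*|1|^2 + 1*|exp(4*I*pi/7)|^2 + 1*|exp(-6*I*pi/7)|^2 + 1*|exp(-2*I*pi/7)|^2 + 1*|exp(2*I*pi/7)|^2 + 1*|exp(6*I*pi/7)|^2 + 1*|exp(-4*I*pi/7)|^2]
  = (1/7)[(1) + (1) + (1) + (1) + (1) + (1) + (1)] = 7/7 = 1.
(Exp terms are combined using exp(i*s)*conj(exp(i*t)) = exp(i*(s-t)), and sums of them are collapsed using the identity that for every m > 1 the m distinct m-th roots of unity sum to 0, e.g. 1 + exp(2*I*pi/3) + exp(-2*I*pi/3) = 0.)
A character is irreducible iff <chi, chi> = 1, so this representation is irreducible.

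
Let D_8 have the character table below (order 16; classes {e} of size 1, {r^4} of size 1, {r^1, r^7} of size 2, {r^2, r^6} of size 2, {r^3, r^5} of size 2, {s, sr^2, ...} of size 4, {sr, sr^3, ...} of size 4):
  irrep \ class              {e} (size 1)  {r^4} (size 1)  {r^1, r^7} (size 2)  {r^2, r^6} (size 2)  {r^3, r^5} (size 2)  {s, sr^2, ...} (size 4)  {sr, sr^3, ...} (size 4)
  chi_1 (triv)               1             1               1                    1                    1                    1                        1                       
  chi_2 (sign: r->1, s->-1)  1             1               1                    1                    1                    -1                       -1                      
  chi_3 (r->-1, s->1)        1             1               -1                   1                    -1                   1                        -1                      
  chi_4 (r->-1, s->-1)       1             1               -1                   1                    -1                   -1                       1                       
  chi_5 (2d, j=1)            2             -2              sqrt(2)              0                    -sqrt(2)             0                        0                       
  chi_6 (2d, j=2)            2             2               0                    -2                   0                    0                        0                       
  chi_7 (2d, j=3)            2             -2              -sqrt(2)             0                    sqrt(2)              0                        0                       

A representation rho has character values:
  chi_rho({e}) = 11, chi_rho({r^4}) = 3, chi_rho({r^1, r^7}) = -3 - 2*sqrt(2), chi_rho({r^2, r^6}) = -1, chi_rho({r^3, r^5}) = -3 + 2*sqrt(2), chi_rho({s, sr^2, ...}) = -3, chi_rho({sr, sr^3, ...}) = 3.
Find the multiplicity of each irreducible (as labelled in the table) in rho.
Multiplicities: chi_1: 0, chi_2: 0, chi_3: 0, chi_4: 3, chi_5: 0, chi_6: 2, chi_7: 2.

Use <chi_rho, chi> = (1/|G|) sum_C |C| * chi_rho(C) * conj(chi(C)) with |G| = 16 for each irreducible chi in the table:
  <chi_rho, chi_1> = (1/16)[1*(11)*conj(1) + 1*(3)*conj(1) + 2*(-3 - 2*sqrt(2))*conj(1) + 2*(-1)*conj(1) + 2*(-3 + 2*sqrt(2))*conj(1) + 4*(-3)*conj(1) + 4*(3)*conj(1)]
      = (1/16)[(11) + (3) + (-6 - 4*sqrt(2)) + (-2) + (-6 + 4*sqrt(2)) + (-12) + (12)] = 0/16 = 0
  <chi_rho, chi_2> = (1/16)[1*(11)*conj(1) + 1*(3)*conj(1) + 2*(-3 - 2*sqrt(2))*conj(1) + 2*(-1)*conj(1) + 2*(-3 + 2*sqrt(2))*conj(1) + 4*(-3)*conj(-1) + 4*(3)*conj(-1)]
      = (1/16)[(11) + (3) + (-6 - 4*sqrt(2)) + (-2) + (-6 + 4*sqrt(2)) + (12) + (-12)] = 0/16 = 0
  <chi_rho, chi_3> = (1/16)[1*(11)*conj(1) + 1*(3)*conj(1) + 2*(-3 - 2*sqrt(2))*conj(-1) + 2*(-1)*conj(1) + 2*(-3 + 2*sqrt(2))*conj(-1) + 4*(-3)*conj(1) + 4*(3)*conj(-1)]
      = (1/16)[(11) + (3) + (4*sqrt(2) + 6) + (-2) + (6 - 4*sqrt(2)) + (-12) + (-12)] = 0/16 = 0
  <chi_rho, chi_4> = (1/16)[1*(11)*conj(1) + 1*(3)*conj(1) + 2*(-3 - 2*sqrt(2))*conj(-1) + 2*(-1)*conj(1) + 2*(-3 + 2*sqrt(2))*conj(-1) + 4*(-3)*conj(-1) + 4*(3)*conj(1)]
      = (1/16)[(11) + (3) + (4*sqrt(2) + 6) + (-2) + (6 - 4*sqrt(2)) + (12) + (12)] = 48/16 = 3
  <chi_rho, chi_5> = (1/16)[1*(11)*conj(2) + 1*(3)*conj(-2) + 2*(-3 - 2*sqrt(2))*conj(sqrt(2)) + 2*(-1)*conj(0) + 2*(-3 + 2*sqrt(2))*conj(-sqrt(2)) + 4*(-3)*conj(0) + 4*(3)*conj(0)]
      = (1/16)[(22) + (-6) + (-6*sqrt(2) - 8) + (0) + (-8 + 6*sqrt(2)) + (0) + (0)] = 0/16 = 0
  <chi_rho, chi_6> = (1/16)[1*(11)*conj(2) + 1*(3)*conj(2) + 2*(-3 - 2*sqrt(2))*conj(0) + 2*(-1)*conj(-2) + 2*(-3 + 2*sqrt(2))*conj(0) + 4*(-3)*conj(0) + 4*(3)*conj(0)]
      = (1/16)[(22) + (6) + (0) + (4) + (0) + (0) + (0)] = 32/16 = 2
  <chi_rho, chi_7> = (1/16)[1*(11)*conj(2) + 1*(3)*conj(-2) + 2*(-3 - 2*sqrt(2))*conj(-sqrt(2)) + 2*(-1)*conj(0) + 2*(-3 + 2*sqrt(2))*conj(sqrt(2)) + 4*(-3)*conj(0) + 4*(3)*conj(0)]
      = (1/16)[(22) + (-6) + (8 + 6*sqrt(2)) + (0) + (8 - 6*sqrt(2)) + (0) + (0)] = 32/16 = 2
Dimension check: dim(rho) = sum (mult * dim) = 0*1 + 0*1 + 0*1 + 3*1 + 0*2 + 2*2 + 2*2 = 11 = chi_rho(e) = 11.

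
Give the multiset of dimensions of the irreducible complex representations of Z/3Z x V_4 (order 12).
Dimensions: 1, 1, 1, 1, 1, 1, 1, 1, 1, 1, 1, 1

Justification: There are 12 irreducibles (= number of conjugacy classes). Their dimensions d_i satisfy sum d_i^2 = |G| = 12: 1 + 1 + 1 + 1 + 1 + 1 + 1 + 1 + 1 + 1 + 1 + 1 = 12. (For the product with Z/3Z: each of the 3 1-dim characters of Z/3Z tensors with each irrep of V_4, giving 3 copies of each V_4-dimension.)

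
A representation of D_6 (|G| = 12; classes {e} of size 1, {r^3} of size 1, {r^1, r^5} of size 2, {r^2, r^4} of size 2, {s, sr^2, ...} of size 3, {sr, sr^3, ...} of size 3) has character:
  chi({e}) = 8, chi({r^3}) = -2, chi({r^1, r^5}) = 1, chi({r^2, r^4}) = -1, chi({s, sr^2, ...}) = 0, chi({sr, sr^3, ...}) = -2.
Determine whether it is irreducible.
Not irreducible (reducible): <chi, chi> = 7 > 1.

Working: <chi, chi> = (1/|G|) sum_C |C| * |chi(C)|^2 = (1/12)[1*|8|^2 + 1*|-2|^2 + 2*|1|^2 + 2*|-1|^2 + 3*|0|^2 + 3*|-2|^2]
  = (1/12)[(64) + (4) + (2) + (2) + (0) + (12)] = 84/12 = 7.
A character is irreducible iff <chi, chi> = 1, so this representation is reducible.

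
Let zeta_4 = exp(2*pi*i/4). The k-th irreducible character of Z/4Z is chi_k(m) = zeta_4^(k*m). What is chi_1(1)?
chi_1(1) = zeta_4^1 = I

Details: chi_1(1) = zeta_4^(1*1) = zeta_4^1. Since zeta_4^4 = 1, this equals zeta_4^1 = exp(2*pi*i*1/4) = I.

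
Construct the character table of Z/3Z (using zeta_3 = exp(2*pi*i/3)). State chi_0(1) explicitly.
Character table of Z/3Z (irreps indexed chi_0,...,chi_2 with chi_k(m) = zeta_3^(k*m), zeta_3 = exp(2*pi*i/3)):
  irrep \ class  {0} (size 1)  {1} (size 1)    {2} (size 1)  
  chi_0          1             1               1             
  chi_1          1             exp(2*I*pi/3)   exp(-2*I*pi/3)
  chi_2          1             exp(-2*I*pi/3)  exp(2*I*pi/3) 

Spot check: chi_0(1) = zeta_3^(0*1) = zeta_3^0 = 1.

Explanation: Z/3Z is abelian, so all 3 irreducible complex representations are 1-dimensional. They are given by chi_k(m) = zeta_3^(k*m) for k = 0,...,2. Row orthogonality: sum_m chi_k(m) conj(chi_l(m)) = 3 * [k = l].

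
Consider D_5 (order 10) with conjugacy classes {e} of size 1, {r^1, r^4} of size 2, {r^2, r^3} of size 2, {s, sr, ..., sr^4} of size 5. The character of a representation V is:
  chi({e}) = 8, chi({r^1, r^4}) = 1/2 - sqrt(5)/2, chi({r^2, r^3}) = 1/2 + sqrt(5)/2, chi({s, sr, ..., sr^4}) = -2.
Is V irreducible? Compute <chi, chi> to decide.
Not irreducible (reducible): <chi, chi> = 9 > 1.

Working: <chi, chi> = (1/|G|) sum_C |C| * |chi(C)|^2 = (1/10)[1*|8|^2 + 2*|1/2 - sqrt(5)/2|^2 + 2*|1/2 + sqrt(5)/2|^2 + 5*|-2|^2]
  = (1/10)[(64) + (3 - sqrt(5)) + (sqrt(5) + 3) + (20)] = 90/10 = 9.
A character is irreducible iff <chi, chi> = 1, so this representation is reducible.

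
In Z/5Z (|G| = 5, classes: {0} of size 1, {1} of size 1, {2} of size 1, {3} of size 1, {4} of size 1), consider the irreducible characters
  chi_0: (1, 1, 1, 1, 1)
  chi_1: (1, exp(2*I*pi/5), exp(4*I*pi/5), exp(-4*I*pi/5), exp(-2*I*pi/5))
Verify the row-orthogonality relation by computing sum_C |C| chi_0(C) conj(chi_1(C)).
Sum = 0; so <chi_0, chi_1> = 0 (distinct irreducibles are orthogonal).

Argument: Compute term by term over conjugacy classes (|C| * chi_0(C) * conj(chi_1(C))):
  1*(1)*conj(1) + 1*(1)*conj(exp(2*I*pi/5)) + 1*(1)*conj(exp(4*I*pi/5)) + 1*(1)*conj(exp(-4*I*pi/5)) + 1*(1)*conj(exp(-2*I*pi/5))
  = (1) + (exp(-2*I*pi/5)) + (exp(-4*I*pi/5)) + (exp(4*I*pi/5)) + (exp(2*I*pi/5))
  = 0.
(Exp terms are combined using exp(i*s)*conj(exp(i*t)) = exp(i*(s-t)), and sums of them are collapsed using the identity that for every m > 1 the m distinct m-th roots of unity sum to 0, e.g. 1 + exp(2*I*pi/3) + exp(-2*I*pi/3) = 0.)
Dividing by |G| = 5 gives 0/5 = 0, matching the row-orthogonality relation <chi_0, chi_1> = [chi_0 = chi_1].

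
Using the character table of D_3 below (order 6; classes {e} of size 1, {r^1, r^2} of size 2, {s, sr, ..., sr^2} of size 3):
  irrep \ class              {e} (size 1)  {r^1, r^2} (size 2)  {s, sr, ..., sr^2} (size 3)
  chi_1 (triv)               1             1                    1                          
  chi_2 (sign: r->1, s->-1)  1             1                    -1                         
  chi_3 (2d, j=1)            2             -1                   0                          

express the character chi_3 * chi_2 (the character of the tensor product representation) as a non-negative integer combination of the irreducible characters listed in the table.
chi_3 tensor chi_2 = chi_3 (all other irreducibles have multiplicity 0).

Explanation: The character of a tensor product is the pointwise product (chi_3 * chi_2)(C) = chi_3(C) * chi_2(C):
  {e}: (2)*(1), {r^1, r^2}: (-1)*(1), {s, sr, ..., sr^2}: (0)*(-1)
so (chi_3 * chi_2) takes values
  {e} -> 2, {r^1, r^2} -> -1, {s, sr, ..., sr^2} -> 0.
Now take the inner product of this character with each irreducible chi from the table, <chi_3*chi_2, chi> = (1/6) sum_C |C| (chi_3*chi_2)(C) conj(chi(C)):
  <chi_3*chi_2, chi_1> = (1/6)[1*(2)*conj(1) + 2*(-1)*conj(1) + 3*(0)*conj(1)]
      = (1/6)[(2) + (-2) + (0)] = 0/6 = 0
  <chi_3*chi_2, chi_2> = (1/6)[1*(2)*conj(1) + 2*(-1)*conj(1) + 3*(0)*conj(-1)]
      = (1/6)[(2) + (-2) + (0)] = 0/6 = 0
  <chi_3*chi_2, chi_3> = (1/6)[1*(2)*conj(2) + 2*(-1)*conj(-1) + 3*(0)*conj(0)]
      = (1/6)[(4) + (2) + (0)] = 6/6 = 1
Hence the multiplicities are chi_3: 1. Dimension check: dim(chi_3)*dim(chi_2) = 2*1 = 2 and sum (mult * dim) = 1*2 = 2.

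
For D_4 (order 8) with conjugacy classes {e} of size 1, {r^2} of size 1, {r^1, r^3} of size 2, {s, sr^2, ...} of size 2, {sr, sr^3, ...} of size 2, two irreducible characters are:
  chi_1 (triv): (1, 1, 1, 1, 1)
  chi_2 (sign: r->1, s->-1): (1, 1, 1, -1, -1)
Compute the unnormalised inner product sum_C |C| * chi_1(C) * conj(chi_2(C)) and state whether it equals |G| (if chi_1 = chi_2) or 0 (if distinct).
Sum = 0; so <chi_1, chi_2> = 0 (distinct irreducibles are orthogonal).

Why: Compute term by term over conjugacy classes (|C| * chi_1(C) * conj(chi_2(C))):
  1*(1)*conj(1) + 1*(1)*conj(1) + 2*(1)*conj(1) + 2*(1)*conj(-1) + 2*(1)*conj(-1)
  = (1) + (1) + (2) + (-2) + (-2)
  = 0.
Dividing by |G| = 8 gives 0/8 = 0, matching the row-orthogonality relation <chi_1, chi_2> = [chi_1 = chi_2].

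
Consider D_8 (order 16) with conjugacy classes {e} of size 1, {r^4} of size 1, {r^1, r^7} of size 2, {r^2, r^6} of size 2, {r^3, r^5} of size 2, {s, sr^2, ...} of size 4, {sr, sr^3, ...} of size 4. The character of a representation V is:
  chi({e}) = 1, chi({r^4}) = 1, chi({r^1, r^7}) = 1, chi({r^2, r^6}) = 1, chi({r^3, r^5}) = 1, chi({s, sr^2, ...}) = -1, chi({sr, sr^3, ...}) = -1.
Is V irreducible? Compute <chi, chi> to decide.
Irreducible: <chi, chi> = 1.

Argument: <chi, chi> = (1/|G|) sum_C |C| * |chi(C)|^2 = (1/16)[1*|1|^2 + 1*|1|^2 + 2*|1|^2 + 2*|1|^2 + 2*|1|^2 + 4*|-1|^2 + 4*|-1|^2]
  = (1/16)[(1) + (1) + (2) + (2) + (2) + (4) + (4)] = 16/16 = 1.
A character is irreducible iff <chi, chi> = 1, so this representation is irreducible.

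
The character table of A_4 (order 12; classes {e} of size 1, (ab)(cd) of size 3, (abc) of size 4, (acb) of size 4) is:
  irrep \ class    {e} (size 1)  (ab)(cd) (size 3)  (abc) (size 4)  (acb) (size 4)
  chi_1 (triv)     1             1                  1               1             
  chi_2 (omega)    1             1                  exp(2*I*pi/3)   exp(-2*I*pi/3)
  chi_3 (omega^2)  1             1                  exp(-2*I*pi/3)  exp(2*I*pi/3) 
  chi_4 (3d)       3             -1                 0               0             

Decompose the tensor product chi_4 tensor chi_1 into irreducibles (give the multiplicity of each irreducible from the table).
chi_4 tensor chi_1 = chi_4 (all other irreducibles have multiplicity 0).

Justification: The character of a tensor product is the pointwise product (chi_4 * chi_1)(C) = chi_4(C) * chi_1(C):
  {e}: (3)*(1), (ab)(cd): (-1)*(1), (abc): (0)*(1), (acb): (0)*(1)
so (chi_4 * chi_1) takes values
  {e} -> 3, (ab)(cd) -> -1, (abc) -> 0, (acb) -> 0.
Now take the inner product of this character with each irreducible chi from the table, <chi_4*chi_1, chi> = (1/12) sum_C |C| (chi_4*chi_1)(C) conj(chi(C)):
  <chi_4*chi_1, chi_1> = (1/12)[1*(3)*conj(1) + 3*(-1)*conj(1) + 4*(0)*conj(1) + 4*(0)*conj(1)]
      = (1/12)[(3) + (-3) + (0) + (0)] = 0/12 = 0
  <chi_4*chi_1, chi_2> = (1/12)[1*(3)*conj(1) + 3*(-1)*conj(1) + 4*(0)*conj(exp(2*I*pi/3)) + 4*(0)*conj(exp(-2*I*pi/3))]
      = (1/12)[(3) + (-3) + (0) + (0)] = 0/12 = 0
  <chi_4*chi_1, chi_3> = (1/12)[1*(3)*conj(1) + 3*(-1)*conj(1) + 4*(0)*conj(exp(-2*I*pi/3)) + 4*(0)*conj(exp(2*I*pi/3))]
      = (1/12)[(3) + (-3) + (0) + (0)] = 0/12 = 0
  <chi_4*chi_1, chi_4> = (1/12)[1*(3)*conj(3) + 3*(-1)*conj(-1) + 4*(0)*conj(0) + 4*(0)*conj(0)]
      = (1/12)[(9) + (3) + (0) + (0)] = 12/12 = 1
(Exp terms are combined using exp(i*s)*conj(exp(i*t)) = exp(i*(s-t)), and sums of them are collapsed using the identity that for every m > 1 the m distinct m-th roots of unity sum to 0, e.g. 1 + exp(2*I*pi/3) + exp(-2*I*pi/3) = 0.)
Hence the multiplicities are chi_4: 1. Dimension check: dim(chi_4)*dim(chi_1) = 3*1 = 3 and sum (mult * dim) = 1*3 = 3.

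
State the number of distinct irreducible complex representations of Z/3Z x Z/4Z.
12

Solution. The number of irreducible complex representations of a finite group equals its number of conjugacy classes. Z/3Z x Z/4Z is abelian of order 12, so every element is its own conjugacy class: 12 classes, so Z/3Z x Z/4Z (order 12) has exactly 12 irreducible complex representations.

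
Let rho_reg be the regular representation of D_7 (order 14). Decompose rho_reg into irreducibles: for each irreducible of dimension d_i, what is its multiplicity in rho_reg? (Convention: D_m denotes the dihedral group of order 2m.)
Each irreducible V_i of dimension d_i appears with multiplicity d_i, i.e. rho_reg = (direct sum over all irreducibles V_i) d_i V_i. The irreducible dimensions for D_7 are 1, 1, 2, 2, 2: 2 irreducibles of dimension 1, each with multiplicity 1; 3 irreducibles of dimension 2, each with multiplicity 2. Total dimension 2*1*1 + 3*2*2 = 14 = |G|.

Reasoning: General theorem: in the regular representation of a finite group G, each irreducible appears with multiplicity equal to its dimension. Check: dim(rho_reg) = sum d_i^2 = 1 + 1 + 4 + 4 + 4 = 14 = |G|.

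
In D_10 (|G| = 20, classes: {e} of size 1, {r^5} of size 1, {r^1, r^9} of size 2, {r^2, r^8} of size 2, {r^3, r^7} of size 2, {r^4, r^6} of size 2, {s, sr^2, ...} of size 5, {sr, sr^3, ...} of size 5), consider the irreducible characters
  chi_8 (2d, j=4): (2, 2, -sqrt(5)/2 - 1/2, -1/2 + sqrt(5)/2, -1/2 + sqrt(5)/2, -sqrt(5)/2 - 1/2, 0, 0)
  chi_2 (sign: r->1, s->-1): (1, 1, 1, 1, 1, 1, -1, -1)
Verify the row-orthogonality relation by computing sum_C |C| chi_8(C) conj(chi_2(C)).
Sum = 0; so <chi_8, chi_2> = 0 (distinct irreducibles are orthogonal).

Details: Compute term by term over conjugacy classes (|C| * chi_8(C) * conj(chi_2(C))):
  1*(2)*conj(1) + 1*(2)*conj(1) + 2*(-sqrt(5)/2 - 1/2)*conj(1) + 2*(-1/2 + sqrt(5)/2)*conj(1) + 2*(-1/2 + sqrt(5)/2)*conj(1) + 2*(-sqrt(5)/2 - 1/2)*conj(1) + 5*(0)*conj(-1) + 5*(0)*conj(-1)
  = (2) + (2) + (-sqrt(5) - 1) + (-1 + sqrt(5)) + (-1 + sqrt(5)) + (-sqrt(5) - 1) + (0) + (0)
  = 0.
Dividing by |G| = 20 gives 0/20 = 0, matching the row-orthogonality relation <chi_8, chi_2> = [chi_8 = chi_2].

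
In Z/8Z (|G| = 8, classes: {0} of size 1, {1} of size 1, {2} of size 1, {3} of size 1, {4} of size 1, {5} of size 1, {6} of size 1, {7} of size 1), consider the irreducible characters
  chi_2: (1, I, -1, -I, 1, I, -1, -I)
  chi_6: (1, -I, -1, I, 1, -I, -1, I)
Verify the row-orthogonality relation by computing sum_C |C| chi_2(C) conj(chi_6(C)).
Sum = 0; so <chi_2, chi_6> = 0 (distinct irreducibles are orthogonal).

Working: Compute term by term over conjugacy classes (|C| * chi_2(C) * conj(chi_6(C))):
  1*(1)*conj(1) + 1*(I)*conj(-I) + 1*(-1)*conj(-1) + 1*(-I)*conj(I) + 1*(1)*conj(1) + 1*(I)*conj(-I) + 1*(-1)*conj(-1) + 1*(-I)*conj(I)
  = (1) + (-1) + (1) + (-1) + (1) + (-1) + (1) + (-1)
  = 0.
(Exp terms are combined using exp(i*s)*conj(exp(i*t)) = exp(i*(s-t)), and sums of them are collapsed using the identity that for every m > 1 the m distinct m-th roots of unity sum to 0, e.g. 1 + exp(2*I*pi/3) + exp(-2*I*pi/3) = 0.)
Dividing by |G| = 8 gives 0/8 = 0, matching the row-orthogonality relation <chi_2, chi_6> = [chi_2 = chi_6].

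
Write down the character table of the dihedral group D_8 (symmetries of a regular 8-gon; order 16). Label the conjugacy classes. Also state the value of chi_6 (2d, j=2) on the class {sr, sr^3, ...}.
Conjugacy classes: {e} of size 1, {r^4} of size 1, {r^1, r^7} of size 2, {r^2, r^6} of size 2, {r^3, r^5} of size 2, {s, sr^2, ...} of size 4, {sr, sr^3, ...} of size 4.
Character table:
  irrep \ class              {e} (size 1)  {r^4} (size 1)  {r^1, r^7} (size 2)  {r^2, r^6} (size 2)  {r^3, r^5} (size 2)  {s, sr^2, ...} (size 4)  {sr, sr^3, ...} (size 4)
  chi_1 (triv)               1             1               1                    1                    1                    1                        1                       
  chi_2 (sign: r->1, s->-1)  1             1               1                    1                    1                    -1                       -1                      
  chi_3 (r->-1, s->1)        1             1               -1                   1                    -1                   1                        -1                      
  chi_4 (r->-1, s->-1)       1             1               -1                   1                    -1                   -1                       1                       
  chi_5 (2d, j=1)            2             -2              sqrt(2)              0                    -sqrt(2)             0                        0                       
  chi_6 (2d, j=2)            2             2               0                    -2                   0                    0                        0                       
  chi_7 (2d, j=3)            2             -2              -sqrt(2)             0                    sqrt(2)              0                        0                       

Spot check: chi_6 (2d, j=2) on {sr, sr^3, ...} = 0.

D_8 has order 2*8 = 16 with 7 conjugacy classes, hence 7 irreducibles. Sum of squared dims 1 + 1 + 1 + 1 + 4 + 4 + 4 = 16 = |G|. Linear characters come from the abelianisation; the 2-dimensional irreps have character r^k -> 2*cos(2*pi*j*k/8), reflections -> 0.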